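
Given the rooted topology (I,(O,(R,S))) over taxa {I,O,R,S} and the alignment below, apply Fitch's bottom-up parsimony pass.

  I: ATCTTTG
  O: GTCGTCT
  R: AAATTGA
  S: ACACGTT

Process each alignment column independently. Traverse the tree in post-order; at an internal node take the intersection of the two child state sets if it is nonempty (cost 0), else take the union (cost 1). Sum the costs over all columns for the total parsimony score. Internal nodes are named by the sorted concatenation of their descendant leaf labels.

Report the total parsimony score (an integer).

11

[col 0] RS: children R:{A}, S:{A} ∩→ {A}; cost 0
[col 0] ORS: children O:{G}, RS:{A} ∪→ {A,G}; cost 1
[col 0] IORS: children I:{A}, ORS:{A,G} ∩→ {A}; cost 0
[col 1] RS: children R:{A}, S:{C} ∪→ {A,C}; cost 1
[col 1] ORS: children O:{T}, RS:{A,C} ∪→ {A,C,T}; cost 1
[col 1] IORS: children I:{T}, ORS:{A,C,T} ∩→ {T}; cost 0
[col 2] RS: children R:{A}, S:{A} ∩→ {A}; cost 0
[col 2] ORS: children O:{C}, RS:{A} ∪→ {A,C}; cost 1
[col 2] IORS: children I:{C}, ORS:{A,C} ∩→ {C}; cost 0
[col 3] RS: children R:{T}, S:{C} ∪→ {C,T}; cost 1
[col 3] ORS: children O:{G}, RS:{C,T} ∪→ {C,G,T}; cost 1
[col 3] IORS: children I:{T}, ORS:{C,G,T} ∩→ {T}; cost 0
[col 4] RS: children R:{T}, S:{G} ∪→ {G,T}; cost 1
[col 4] ORS: children O:{T}, RS:{G,T} ∩→ {T}; cost 0
[col 4] IORS: children I:{T}, ORS:{T} ∩→ {T}; cost 0
[col 5] RS: children R:{G}, S:{T} ∪→ {G,T}; cost 1
[col 5] ORS: children O:{C}, RS:{G,T} ∪→ {C,G,T}; cost 1
[col 5] IORS: children I:{T}, ORS:{C,G,T} ∩→ {T}; cost 0
[col 6] RS: children R:{A}, S:{T} ∪→ {A,T}; cost 1
[col 6] ORS: children O:{T}, RS:{A,T} ∩→ {T}; cost 0
[col 6] IORS: children I:{G}, ORS:{T} ∪→ {G,T}; cost 1
per-site changes: [1, 2, 1, 2, 1, 2, 2]; total = 11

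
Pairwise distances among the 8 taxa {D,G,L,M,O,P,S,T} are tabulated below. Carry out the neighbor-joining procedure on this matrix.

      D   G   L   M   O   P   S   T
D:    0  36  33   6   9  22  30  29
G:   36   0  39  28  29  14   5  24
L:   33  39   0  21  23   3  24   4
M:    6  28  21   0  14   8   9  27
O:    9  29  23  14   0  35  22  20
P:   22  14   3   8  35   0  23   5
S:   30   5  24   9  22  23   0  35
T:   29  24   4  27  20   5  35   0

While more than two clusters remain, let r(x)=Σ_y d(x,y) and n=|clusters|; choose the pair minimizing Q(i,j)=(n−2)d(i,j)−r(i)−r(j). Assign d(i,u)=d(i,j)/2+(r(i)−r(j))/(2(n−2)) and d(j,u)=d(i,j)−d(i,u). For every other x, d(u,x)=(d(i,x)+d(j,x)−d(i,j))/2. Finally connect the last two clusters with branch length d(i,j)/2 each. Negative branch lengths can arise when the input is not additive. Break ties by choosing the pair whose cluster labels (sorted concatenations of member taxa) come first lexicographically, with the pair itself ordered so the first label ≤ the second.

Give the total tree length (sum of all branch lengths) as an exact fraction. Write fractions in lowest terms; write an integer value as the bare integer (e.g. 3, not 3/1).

iteration 1: select G,S (d=5, Q=-293); attach at lengths (19/4, 1/4); label the merged cluster GS
  updated: d(D,GS)=61/2, d(GS,L)=29, d(GS,M)=16, d(GS,O)=23, d(GS,P)=16, d(GS,T)=27
iteration 2: select D,O (d=9, Q=-417/2); attach at lengths (101/20, 79/20); label the merged cluster DO
  updated: d(DO,GS)=89/4, d(DO,L)=47/2, d(DO,M)=11/2, d(DO,P)=24, d(DO,T)=20
iteration 3: select DO,M (d=11/2, Q=-603/4); attach at lengths (159/32, 17/32); label the merged cluster DMO
  updated: d(DMO,GS)=131/8, d(DMO,L)=39/2, d(DMO,P)=53/4, d(DMO,T)=83/4
iteration 4: select DMO,GS (d=131/8, Q=-873/8); attach at lengths (245/48, 541/48); label the merged cluster DGMOS
  updated: d(DGMOS,L)=257/16, d(DGMOS,P)=103/16, d(DGMOS,T)=251/16
iteration 5: select DGMOS,P (d=103/16, Q=-159/4); attach at lengths (293/32, -87/32); label the merged cluster DGMOPS
  updated: d(DGMOPS,L)=101/16, d(DGMOPS,T)=57/8
iteration 6: select DGMOPS,L (d=101/16, Q=-279/16); attach at lengths (151/32, 51/32); label the merged cluster DGLMOPS
  updated: d(DGLMOPS,T)=77/32
iteration 7: select DGLMOPS,T (d=77/32); attach at lengths (77/64, 77/64); label the merged cluster DGLMOPST
final tree: ((((((D:101/20,O:79/20):159/32,M:17/32):245/48,(G:19/4,S:1/4):541/48):293/32,P:-87/32):151/32,L:51/32):77/64,T:77/64)
total length: 1633/32

1633/32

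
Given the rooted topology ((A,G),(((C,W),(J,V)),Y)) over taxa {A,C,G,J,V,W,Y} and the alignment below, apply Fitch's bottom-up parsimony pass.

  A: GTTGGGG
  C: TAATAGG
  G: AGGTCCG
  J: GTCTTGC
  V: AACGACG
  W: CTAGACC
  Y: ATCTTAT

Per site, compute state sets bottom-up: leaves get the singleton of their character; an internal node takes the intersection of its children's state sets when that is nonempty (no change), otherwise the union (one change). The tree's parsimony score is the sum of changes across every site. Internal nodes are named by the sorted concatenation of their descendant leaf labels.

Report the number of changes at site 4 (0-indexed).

AG@0: {G} ∪ {A} = {A,G} (union, +1)
CW@0: {T} ∪ {C} = {C,T} (union, +1)
JV@0: {G} ∪ {A} = {A,G} (union, +1)
CJVW@0: {C,T} ∪ {A,G} = {A,C,G,T} (union, +1)
CJVWY@0: {A,C,G,T} ∩ {A} = {A} (intersection, +0)
ACGJVWY@0: {A,G} ∩ {A} = {A} (intersection, +0)
AG@1: {T} ∪ {G} = {G,T} (union, +1)
CW@1: {A} ∪ {T} = {A,T} (union, +1)
JV@1: {T} ∪ {A} = {A,T} (union, +1)
CJVW@1: {A,T} ∩ {A,T} = {A,T} (intersection, +0)
CJVWY@1: {A,T} ∩ {T} = {T} (intersection, +0)
ACGJVWY@1: {G,T} ∩ {T} = {T} (intersection, +0)
AG@2: {T} ∪ {G} = {G,T} (union, +1)
CW@2: {A} ∩ {A} = {A} (intersection, +0)
JV@2: {C} ∩ {C} = {C} (intersection, +0)
CJVW@2: {A} ∪ {C} = {A,C} (union, +1)
CJVWY@2: {A,C} ∩ {C} = {C} (intersection, +0)
ACGJVWY@2: {G,T} ∪ {C} = {C,G,T} (union, +1)
AG@3: {G} ∪ {T} = {G,T} (union, +1)
CW@3: {T} ∪ {G} = {G,T} (union, +1)
JV@3: {T} ∪ {G} = {G,T} (union, +1)
CJVW@3: {G,T} ∩ {G,T} = {G,T} (intersection, +0)
CJVWY@3: {G,T} ∩ {T} = {T} (intersection, +0)
ACGJVWY@3: {G,T} ∩ {T} = {T} (intersection, +0)
AG@4: {G} ∪ {C} = {C,G} (union, +1)
CW@4: {A} ∩ {A} = {A} (intersection, +0)
JV@4: {T} ∪ {A} = {A,T} (union, +1)
CJVW@4: {A} ∩ {A,T} = {A} (intersection, +0)
CJVWY@4: {A} ∪ {T} = {A,T} (union, +1)
ACGJVWY@4: {C,G} ∪ {A,T} = {A,C,G,T} (union, +1)
AG@5: {G} ∪ {C} = {C,G} (union, +1)
CW@5: {G} ∪ {C} = {C,G} (union, +1)
JV@5: {G} ∪ {C} = {C,G} (union, +1)
CJVW@5: {C,G} ∩ {C,G} = {C,G} (intersection, +0)
CJVWY@5: {C,G} ∪ {A} = {A,C,G} (union, +1)
ACGJVWY@5: {C,G} ∩ {A,C,G} = {C,G} (intersection, +0)
AG@6: {G} ∩ {G} = {G} (intersection, +0)
CW@6: {G} ∪ {C} = {C,G} (union, +1)
JV@6: {C} ∪ {G} = {C,G} (union, +1)
CJVW@6: {C,G} ∩ {C,G} = {C,G} (intersection, +0)
CJVWY@6: {C,G} ∪ {T} = {C,G,T} (union, +1)
ACGJVWY@6: {G} ∩ {C,G,T} = {G} (intersection, +0)
per-site changes: [4, 3, 3, 3, 4, 4, 3]; total = 24

4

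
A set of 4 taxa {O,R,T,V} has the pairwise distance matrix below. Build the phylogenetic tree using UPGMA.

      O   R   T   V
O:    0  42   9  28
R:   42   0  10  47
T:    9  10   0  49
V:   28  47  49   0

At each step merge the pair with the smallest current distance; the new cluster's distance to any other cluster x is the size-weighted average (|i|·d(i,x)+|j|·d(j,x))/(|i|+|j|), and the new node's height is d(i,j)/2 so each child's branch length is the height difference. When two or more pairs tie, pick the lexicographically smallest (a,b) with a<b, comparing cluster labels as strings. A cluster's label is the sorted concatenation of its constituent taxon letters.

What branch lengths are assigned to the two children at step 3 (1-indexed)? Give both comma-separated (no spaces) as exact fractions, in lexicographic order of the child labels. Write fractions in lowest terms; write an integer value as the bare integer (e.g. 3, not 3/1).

step 1: merge (O,T) at d=9; branch lengths O→9/2, T→9/2; new cluster OT
  updated: d(OT,R)=26, d(OT,V)=77/2
step 2: merge (OT,R) at d=26; branch lengths OT→17/2, R→13; new cluster ORT
  updated: d(ORT,V)=124/3
step 3: merge (ORT,V) at d=124/3; branch lengths ORT→23/3, V→62/3; new cluster ORTV
final tree: (((O:9/2,T:9/2):17/2,R:13):23/3,V:62/3)
total length: 353/6

23/3,62/3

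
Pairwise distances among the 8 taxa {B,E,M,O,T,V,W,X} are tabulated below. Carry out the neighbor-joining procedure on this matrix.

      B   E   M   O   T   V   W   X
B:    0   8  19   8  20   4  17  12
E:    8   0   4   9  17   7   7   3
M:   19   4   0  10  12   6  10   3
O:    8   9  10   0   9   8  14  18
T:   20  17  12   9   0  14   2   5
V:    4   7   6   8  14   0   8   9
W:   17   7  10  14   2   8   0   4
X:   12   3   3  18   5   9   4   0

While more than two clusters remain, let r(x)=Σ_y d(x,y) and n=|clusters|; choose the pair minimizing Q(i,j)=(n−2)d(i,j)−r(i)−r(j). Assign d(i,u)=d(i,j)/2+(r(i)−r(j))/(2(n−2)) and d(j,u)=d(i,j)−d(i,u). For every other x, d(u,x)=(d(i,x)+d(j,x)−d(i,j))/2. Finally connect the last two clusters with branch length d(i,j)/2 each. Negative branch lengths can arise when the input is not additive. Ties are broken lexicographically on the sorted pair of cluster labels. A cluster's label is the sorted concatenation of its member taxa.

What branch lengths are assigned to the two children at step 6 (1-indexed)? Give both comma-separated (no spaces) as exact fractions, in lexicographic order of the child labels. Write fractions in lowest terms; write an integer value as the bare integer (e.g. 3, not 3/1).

iteration 1: select T,W (d=2, Q=-129); attach at lengths (29/12, -5/12); label the merged cluster TW
  updated: d(B,TW)=35/2, d(E,TW)=11, d(M,TW)=10, d(O,TW)=21/2, d(TW,V)=10, d(TW,X)=7/2
iteration 2: select TW,X (d=7/2, Q=-187/2); attach at lengths (63/20, 7/20); label the merged cluster TWX
  updated: d(B,TWX)=13, d(E,TWX)=21/4, d(M,TWX)=19/4, d(O,TWX)=25/2, d(TWX,V)=31/4
iteration 3: select B,V (d=4, Q=-275/4); attach at lengths (141/32, -13/32); label the merged cluster BV
  updated: d(BV,E)=11/2, d(BV,M)=21/2, d(BV,O)=6, d(BV,TWX)=67/8
iteration 4: select BV,O (d=6, Q=-399/8); attach at lengths (29/16, 67/16); label the merged cluster BOV
  updated: d(BOV,E)=17/4, d(BOV,M)=29/4, d(BOV,TWX)=119/16
iteration 5: select BOV,E (d=17/4, Q=-383/16); attach at lengths (223/64, 49/64); label the merged cluster BEOV
  updated: d(BEOV,M)=7/2, d(BEOV,TWX)=135/32
iteration 6: select BEOV,M (d=7/2, Q=-399/32); attach at lengths (95/64, 129/64); label the merged cluster BEMOV
  updated: d(BEMOV,TWX)=175/64
iteration 7: select BEMOV,TWX (d=175/64); attach at lengths (175/128, 175/128); label the merged cluster BEMOTVWX
final tree: (((((B:141/32,V:-13/32):29/16,O:67/16):223/64,E:49/64):95/64,M:129/64):175/128,((T:29/12,W:-5/12):63/20,X:7/20):175/128)
total length: 1663/64

95/64,129/64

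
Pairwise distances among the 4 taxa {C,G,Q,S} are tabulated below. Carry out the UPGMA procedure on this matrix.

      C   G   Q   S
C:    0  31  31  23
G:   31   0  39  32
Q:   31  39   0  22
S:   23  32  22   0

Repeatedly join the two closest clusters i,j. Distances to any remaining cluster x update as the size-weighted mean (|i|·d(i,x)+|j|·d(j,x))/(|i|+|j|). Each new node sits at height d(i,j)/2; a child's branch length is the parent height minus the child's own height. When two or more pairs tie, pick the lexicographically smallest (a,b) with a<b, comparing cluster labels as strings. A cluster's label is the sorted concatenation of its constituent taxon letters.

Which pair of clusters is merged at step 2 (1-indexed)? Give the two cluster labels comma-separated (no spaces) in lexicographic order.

C,QS

iteration 1: select Q,S (d=22); attach at lengths (11, 11); label the merged cluster QS
  updated: d(C,QS)=27, d(G,QS)=71/2
iteration 2: select C,QS (d=27); attach at lengths (27/2, 5/2); label the merged cluster CQS
  updated: d(CQS,G)=34
iteration 3: select CQS,G (d=34); attach at lengths (7/2, 17); label the merged cluster CGQS
final tree: ((C:27/2,(Q:11,S:11):5/2):7/2,G:17)
total length: 117/2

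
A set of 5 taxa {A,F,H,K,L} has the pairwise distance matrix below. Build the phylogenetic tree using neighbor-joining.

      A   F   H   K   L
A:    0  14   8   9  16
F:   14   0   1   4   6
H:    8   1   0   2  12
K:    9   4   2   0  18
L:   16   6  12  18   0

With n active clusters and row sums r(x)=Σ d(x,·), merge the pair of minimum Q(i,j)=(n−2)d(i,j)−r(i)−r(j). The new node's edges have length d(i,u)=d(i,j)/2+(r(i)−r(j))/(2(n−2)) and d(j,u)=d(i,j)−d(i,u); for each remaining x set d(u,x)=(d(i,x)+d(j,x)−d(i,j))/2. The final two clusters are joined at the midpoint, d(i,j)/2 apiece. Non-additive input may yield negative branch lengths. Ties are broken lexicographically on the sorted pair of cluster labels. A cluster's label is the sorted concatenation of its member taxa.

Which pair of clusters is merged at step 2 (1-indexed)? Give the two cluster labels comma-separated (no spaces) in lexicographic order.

step 1: merge (F,L) at d=6, Q=-59; branch lengths F→-3/2, L→15/2; new cluster FL
  updated: d(A,FL)=12, d(FL,H)=7/2, d(FL,K)=8
step 2: merge (A,K) at d=9, Q=-30; branch lengths A→7, K→2; new cluster AK
  updated: d(AK,FL)=11/2, d(AK,H)=1/2
step 3: merge (AK,FL) at d=11/2, Q=-19/2; branch lengths AK→5/4, FL→17/4; new cluster AFKL
  updated: d(AFKL,H)=-3/4
step 4: merge (AFKL,H) at d=-3/4; branch lengths AFKL→-3/8, H→-3/8; new cluster AFHKL
final tree: (((A:7,K:2):5/4,(F:-3/2,L:15/2):17/4):-3/8,H:-3/8)
total length: 79/4

A,K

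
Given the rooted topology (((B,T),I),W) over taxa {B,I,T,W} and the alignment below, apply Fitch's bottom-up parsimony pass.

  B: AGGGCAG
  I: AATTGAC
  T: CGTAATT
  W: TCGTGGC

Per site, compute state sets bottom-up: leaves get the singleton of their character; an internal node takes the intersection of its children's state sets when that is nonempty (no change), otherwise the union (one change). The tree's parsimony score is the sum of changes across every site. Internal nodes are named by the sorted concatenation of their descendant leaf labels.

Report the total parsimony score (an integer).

14

[col 0] BT: children B:{A}, T:{C} ∪→ {A,C}; cost 1
[col 0] BIT: children BT:{A,C}, I:{A} ∩→ {A}; cost 0
[col 0] BITW: children BIT:{A}, W:{T} ∪→ {A,T}; cost 1
[col 1] BT: children B:{G}, T:{G} ∩→ {G}; cost 0
[col 1] BIT: children BT:{G}, I:{A} ∪→ {A,G}; cost 1
[col 1] BITW: children BIT:{A,G}, W:{C} ∪→ {A,C,G}; cost 1
[col 2] BT: children B:{G}, T:{T} ∪→ {G,T}; cost 1
[col 2] BIT: children BT:{G,T}, I:{T} ∩→ {T}; cost 0
[col 2] BITW: children BIT:{T}, W:{G} ∪→ {G,T}; cost 1
[col 3] BT: children B:{G}, T:{A} ∪→ {A,G}; cost 1
[col 3] BIT: children BT:{A,G}, I:{T} ∪→ {A,G,T}; cost 1
[col 3] BITW: children BIT:{A,G,T}, W:{T} ∩→ {T}; cost 0
[col 4] BT: children B:{C}, T:{A} ∪→ {A,C}; cost 1
[col 4] BIT: children BT:{A,C}, I:{G} ∪→ {A,C,G}; cost 1
[col 4] BITW: children BIT:{A,C,G}, W:{G} ∩→ {G}; cost 0
[col 5] BT: children B:{A}, T:{T} ∪→ {A,T}; cost 1
[col 5] BIT: children BT:{A,T}, I:{A} ∩→ {A}; cost 0
[col 5] BITW: children BIT:{A}, W:{G} ∪→ {A,G}; cost 1
[col 6] BT: children B:{G}, T:{T} ∪→ {G,T}; cost 1
[col 6] BIT: children BT:{G,T}, I:{C} ∪→ {C,G,T}; cost 1
[col 6] BITW: children BIT:{C,G,T}, W:{C} ∩→ {C}; cost 0
per-site changes: [2, 2, 2, 2, 2, 2, 2]; total = 14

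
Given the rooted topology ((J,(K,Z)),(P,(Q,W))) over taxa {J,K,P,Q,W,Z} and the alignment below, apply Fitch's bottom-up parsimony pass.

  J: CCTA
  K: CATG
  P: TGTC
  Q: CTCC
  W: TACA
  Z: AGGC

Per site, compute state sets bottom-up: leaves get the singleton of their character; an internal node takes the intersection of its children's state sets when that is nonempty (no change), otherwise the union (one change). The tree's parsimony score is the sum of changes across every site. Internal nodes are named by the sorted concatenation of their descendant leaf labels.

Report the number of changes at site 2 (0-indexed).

site 0, node KZ: K={C} ∪ Z={A} → {A,C} (+1)
site 0, node JKZ: J={C} ∩ KZ={A,C} → {C} (+0)
site 0, node QW: Q={C} ∪ W={T} → {C,T} (+1)
site 0, node PQW: P={T} ∩ QW={C,T} → {T} (+0)
site 0, node JKPQWZ: JKZ={C} ∪ PQW={T} → {C,T} (+1)
site 1, node KZ: K={A} ∪ Z={G} → {A,G} (+1)
site 1, node JKZ: J={C} ∪ KZ={A,G} → {A,C,G} (+1)
site 1, node QW: Q={T} ∪ W={A} → {A,T} (+1)
site 1, node PQW: P={G} ∪ QW={A,T} → {A,G,T} (+1)
site 1, node JKPQWZ: JKZ={A,C,G} ∩ PQW={A,G,T} → {A,G} (+0)
site 2, node KZ: K={T} ∪ Z={G} → {G,T} (+1)
site 2, node JKZ: J={T} ∩ KZ={G,T} → {T} (+0)
site 2, node QW: Q={C} ∩ W={C} → {C} (+0)
site 2, node PQW: P={T} ∪ QW={C} → {C,T} (+1)
site 2, node JKPQWZ: JKZ={T} ∩ PQW={C,T} → {T} (+0)
site 3, node KZ: K={G} ∪ Z={C} → {C,G} (+1)
site 3, node JKZ: J={A} ∪ KZ={C,G} → {A,C,G} (+1)
site 3, node QW: Q={C} ∪ W={A} → {A,C} (+1)
site 3, node PQW: P={C} ∩ QW={A,C} → {C} (+0)
site 3, node JKPQWZ: JKZ={A,C,G} ∩ PQW={C} → {C} (+0)
per-site changes: [3, 4, 2, 3]; total = 12

2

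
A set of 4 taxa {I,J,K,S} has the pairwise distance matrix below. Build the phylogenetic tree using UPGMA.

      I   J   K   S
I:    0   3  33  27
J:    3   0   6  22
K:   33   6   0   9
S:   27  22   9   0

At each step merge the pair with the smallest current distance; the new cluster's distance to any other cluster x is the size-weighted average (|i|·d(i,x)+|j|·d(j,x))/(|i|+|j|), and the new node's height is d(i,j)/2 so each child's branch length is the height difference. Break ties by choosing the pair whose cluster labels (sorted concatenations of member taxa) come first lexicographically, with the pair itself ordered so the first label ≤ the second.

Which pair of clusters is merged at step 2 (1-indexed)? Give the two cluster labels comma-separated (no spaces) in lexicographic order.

iteration 1: select I,J (d=3); attach at lengths (3/2, 3/2); label the merged cluster IJ
  updated: d(IJ,K)=39/2, d(IJ,S)=49/2
iteration 2: select K,S (d=9); attach at lengths (9/2, 9/2); label the merged cluster KS
  updated: d(IJ,KS)=22
iteration 3: select IJ,KS (d=22); attach at lengths (19/2, 13/2); label the merged cluster IJKS
final tree: ((I:3/2,J:3/2):19/2,(K:9/2,S:9/2):13/2)
total length: 28

K,S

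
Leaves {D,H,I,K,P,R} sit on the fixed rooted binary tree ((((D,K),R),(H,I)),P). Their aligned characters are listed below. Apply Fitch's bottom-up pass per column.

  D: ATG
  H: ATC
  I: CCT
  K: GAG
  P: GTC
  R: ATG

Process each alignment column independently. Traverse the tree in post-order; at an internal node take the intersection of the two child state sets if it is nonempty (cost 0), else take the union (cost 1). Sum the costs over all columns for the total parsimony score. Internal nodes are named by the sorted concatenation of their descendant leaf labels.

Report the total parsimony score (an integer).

7

[col 0] DK: children D:{A}, K:{G} ∪→ {A,G}; cost 1
[col 0] DKR: children DK:{A,G}, R:{A} ∩→ {A}; cost 0
[col 0] HI: children H:{A}, I:{C} ∪→ {A,C}; cost 1
[col 0] DHIKR: children DKR:{A}, HI:{A,C} ∩→ {A}; cost 0
[col 0] DHIKPR: children DHIKR:{A}, P:{G} ∪→ {A,G}; cost 1
[col 1] DK: children D:{T}, K:{A} ∪→ {A,T}; cost 1
[col 1] DKR: children DK:{A,T}, R:{T} ∩→ {T}; cost 0
[col 1] HI: children H:{T}, I:{C} ∪→ {C,T}; cost 1
[col 1] DHIKR: children DKR:{T}, HI:{C,T} ∩→ {T}; cost 0
[col 1] DHIKPR: children DHIKR:{T}, P:{T} ∩→ {T}; cost 0
[col 2] DK: children D:{G}, K:{G} ∩→ {G}; cost 0
[col 2] DKR: children DK:{G}, R:{G} ∩→ {G}; cost 0
[col 2] HI: children H:{C}, I:{T} ∪→ {C,T}; cost 1
[col 2] DHIKR: children DKR:{G}, HI:{C,T} ∪→ {C,G,T}; cost 1
[col 2] DHIKPR: children DHIKR:{C,G,T}, P:{C} ∩→ {C}; cost 0
per-site changes: [3, 2, 2]; total = 7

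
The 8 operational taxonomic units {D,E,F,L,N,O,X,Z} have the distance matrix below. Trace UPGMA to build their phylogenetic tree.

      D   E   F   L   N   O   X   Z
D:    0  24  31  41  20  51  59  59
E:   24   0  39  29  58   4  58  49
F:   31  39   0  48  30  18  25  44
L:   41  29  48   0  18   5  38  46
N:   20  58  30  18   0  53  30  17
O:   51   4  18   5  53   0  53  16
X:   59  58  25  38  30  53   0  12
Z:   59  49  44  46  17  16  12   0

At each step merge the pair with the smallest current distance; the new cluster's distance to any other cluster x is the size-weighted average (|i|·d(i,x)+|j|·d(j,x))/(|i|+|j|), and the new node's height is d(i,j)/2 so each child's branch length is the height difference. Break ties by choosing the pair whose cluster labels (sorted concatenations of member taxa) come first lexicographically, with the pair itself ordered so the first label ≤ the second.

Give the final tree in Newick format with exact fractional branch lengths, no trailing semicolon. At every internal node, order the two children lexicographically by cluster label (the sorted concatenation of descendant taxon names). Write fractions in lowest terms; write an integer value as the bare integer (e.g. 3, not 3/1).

((((D:10,N:10):21/4,F:61/4):151/36,((E:2,O:2):13/2,L:17/2):197/18):41/36,(X:6,Z:6):175/12)

iteration 1: select E,O (d=4); attach at lengths (2, 2); label the merged cluster EO
  updated: d(D,EO)=75/2, d(EO,F)=57/2, d(EO,L)=17, d(EO,N)=111/2, d(EO,X)=111/2, d(EO,Z)=65/2
iteration 2: select X,Z (d=12); attach at lengths (6, 6); label the merged cluster XZ
  updated: d(D,XZ)=59, d(EO,XZ)=44, d(F,XZ)=69/2, d(L,XZ)=42, d(N,XZ)=47/2
iteration 3: select EO,L (d=17); attach at lengths (13/2, 17/2); label the merged cluster ELO
  updated: d(D,ELO)=116/3, d(ELO,F)=35, d(ELO,N)=43, d(ELO,XZ)=130/3
iteration 4: select D,N (d=20); attach at lengths (10, 10); label the merged cluster DN
  updated: d(DN,ELO)=245/6, d(DN,F)=61/2, d(DN,XZ)=165/4
iteration 5: select DN,F (d=61/2); attach at lengths (21/4, 61/4); label the merged cluster DFN
  updated: d(DFN,ELO)=350/9, d(DFN,XZ)=39
iteration 6: select DFN,ELO (d=350/9); attach at lengths (151/36, 197/18); label the merged cluster DEFLNO
  updated: d(DEFLNO,XZ)=247/6
iteration 7: select DEFLNO,XZ (d=247/6); attach at lengths (41/36, 175/12); label the merged cluster DEFLNOXZ
final tree: ((((D:10,N:10):21/4,F:61/4):151/36,((E:2,O:2):13/2,L:17/2):197/18):41/36,(X:6,Z:6):175/12)
total length: 3685/36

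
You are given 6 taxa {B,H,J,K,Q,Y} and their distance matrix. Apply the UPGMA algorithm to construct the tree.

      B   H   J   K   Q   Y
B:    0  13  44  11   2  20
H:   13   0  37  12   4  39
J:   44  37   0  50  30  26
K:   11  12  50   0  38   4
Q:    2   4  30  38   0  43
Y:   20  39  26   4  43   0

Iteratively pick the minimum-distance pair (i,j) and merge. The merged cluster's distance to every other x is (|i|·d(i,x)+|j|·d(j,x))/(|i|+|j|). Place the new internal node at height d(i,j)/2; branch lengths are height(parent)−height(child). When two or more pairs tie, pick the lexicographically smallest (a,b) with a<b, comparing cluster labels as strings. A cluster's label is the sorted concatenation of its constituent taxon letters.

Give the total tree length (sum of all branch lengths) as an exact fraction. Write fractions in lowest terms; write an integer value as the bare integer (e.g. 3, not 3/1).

step 1: merge (B,Q) at d=2; branch lengths B→1, Q→1; new cluster BQ
  updated: d(BQ,H)=17/2, d(BQ,J)=37, d(BQ,K)=49/2, d(BQ,Y)=63/2
step 2: merge (K,Y) at d=4; branch lengths K→2, Y→2; new cluster KY
  updated: d(BQ,KY)=28, d(H,KY)=51/2, d(J,KY)=38
step 3: merge (BQ,H) at d=17/2; branch lengths BQ→13/4, H→17/4; new cluster BHQ
  updated: d(BHQ,J)=37, d(BHQ,KY)=163/6
step 4: merge (BHQ,KY) at d=163/6; branch lengths BHQ→28/3, KY→139/12; new cluster BHKQY
  updated: d(BHKQY,J)=187/5
step 5: merge (BHKQY,J) at d=187/5; branch lengths BHKQY→307/60, J→187/10; new cluster BHJKQY
final tree: ((((B:1,Q:1):13/4,H:17/4):28/3,(K:2,Y:2):139/12):307/60,J:187/10)
total length: 1747/30

1747/30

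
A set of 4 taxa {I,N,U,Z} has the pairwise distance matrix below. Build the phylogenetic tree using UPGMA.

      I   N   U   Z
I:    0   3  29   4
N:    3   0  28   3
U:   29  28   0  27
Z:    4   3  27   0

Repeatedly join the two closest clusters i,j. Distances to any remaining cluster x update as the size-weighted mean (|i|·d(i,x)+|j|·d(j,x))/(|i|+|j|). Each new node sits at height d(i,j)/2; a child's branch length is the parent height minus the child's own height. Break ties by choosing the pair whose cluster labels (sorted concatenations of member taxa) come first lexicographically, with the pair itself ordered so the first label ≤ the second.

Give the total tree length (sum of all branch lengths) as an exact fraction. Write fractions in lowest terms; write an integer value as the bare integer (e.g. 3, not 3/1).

125/4

iteration 1: select I,N (d=3); attach at lengths (3/2, 3/2); label the merged cluster IN
  updated: d(IN,U)=57/2, d(IN,Z)=7/2
iteration 2: select IN,Z (d=7/2); attach at lengths (1/4, 7/4); label the merged cluster INZ
  updated: d(INZ,U)=28
iteration 3: select INZ,U (d=28); attach at lengths (49/4, 14); label the merged cluster INUZ
final tree: (((I:3/2,N:3/2):1/4,Z:7/4):49/4,U:14)
total length: 125/4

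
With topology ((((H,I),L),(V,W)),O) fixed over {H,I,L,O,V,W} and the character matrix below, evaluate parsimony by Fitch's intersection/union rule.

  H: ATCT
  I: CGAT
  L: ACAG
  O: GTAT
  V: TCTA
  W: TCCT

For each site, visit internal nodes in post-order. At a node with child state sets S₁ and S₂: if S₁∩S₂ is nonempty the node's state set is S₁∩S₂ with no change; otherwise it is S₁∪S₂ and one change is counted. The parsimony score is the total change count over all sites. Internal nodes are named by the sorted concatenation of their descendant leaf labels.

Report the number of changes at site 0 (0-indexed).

[col 0] HI: children H:{A}, I:{C} ∪→ {A,C}; cost 1
[col 0] HIL: children HI:{A,C}, L:{A} ∩→ {A}; cost 0
[col 0] VW: children V:{T}, W:{T} ∩→ {T}; cost 0
[col 0] HILVW: children HIL:{A}, VW:{T} ∪→ {A,T}; cost 1
[col 0] HILOVW: children HILVW:{A,T}, O:{G} ∪→ {A,G,T}; cost 1
[col 1] HI: children H:{T}, I:{G} ∪→ {G,T}; cost 1
[col 1] HIL: children HI:{G,T}, L:{C} ∪→ {C,G,T}; cost 1
[col 1] VW: children V:{C}, W:{C} ∩→ {C}; cost 0
[col 1] HILVW: children HIL:{C,G,T}, VW:{C} ∩→ {C}; cost 0
[col 1] HILOVW: children HILVW:{C}, O:{T} ∪→ {C,T}; cost 1
[col 2] HI: children H:{C}, I:{A} ∪→ {A,C}; cost 1
[col 2] HIL: children HI:{A,C}, L:{A} ∩→ {A}; cost 0
[col 2] VW: children V:{T}, W:{C} ∪→ {C,T}; cost 1
[col 2] HILVW: children HIL:{A}, VW:{C,T} ∪→ {A,C,T}; cost 1
[col 2] HILOVW: children HILVW:{A,C,T}, O:{A} ∩→ {A}; cost 0
[col 3] HI: children H:{T}, I:{T} ∩→ {T}; cost 0
[col 3] HIL: children HI:{T}, L:{G} ∪→ {G,T}; cost 1
[col 3] VW: children V:{A}, W:{T} ∪→ {A,T}; cost 1
[col 3] HILVW: children HIL:{G,T}, VW:{A,T} ∩→ {T}; cost 0
[col 3] HILOVW: children HILVW:{T}, O:{T} ∩→ {T}; cost 0
per-site changes: [3, 3, 3, 2]; total = 11

3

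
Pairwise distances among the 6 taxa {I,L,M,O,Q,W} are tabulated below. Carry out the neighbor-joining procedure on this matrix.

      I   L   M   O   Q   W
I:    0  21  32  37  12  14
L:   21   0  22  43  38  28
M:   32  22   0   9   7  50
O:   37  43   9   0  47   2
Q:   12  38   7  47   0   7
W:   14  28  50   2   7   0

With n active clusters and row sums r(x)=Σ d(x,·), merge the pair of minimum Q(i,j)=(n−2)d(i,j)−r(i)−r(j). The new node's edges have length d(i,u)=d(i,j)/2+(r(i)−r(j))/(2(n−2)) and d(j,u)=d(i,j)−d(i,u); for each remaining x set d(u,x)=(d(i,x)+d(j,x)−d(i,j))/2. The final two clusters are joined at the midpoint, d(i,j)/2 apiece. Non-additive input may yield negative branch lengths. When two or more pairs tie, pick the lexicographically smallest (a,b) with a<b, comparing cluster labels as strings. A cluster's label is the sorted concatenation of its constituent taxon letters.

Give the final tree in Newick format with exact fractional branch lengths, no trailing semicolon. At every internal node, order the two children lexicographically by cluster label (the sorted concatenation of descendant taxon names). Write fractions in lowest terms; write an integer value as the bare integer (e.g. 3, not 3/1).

1. join O+W (d=2, Q=-231) ⇒ OW; edges |O|=45/8, |W|=-29/8
  updated: d(I,OW)=49/2, d(L,OW)=69/2, d(M,OW)=57/2, d(OW,Q)=26
2. join M+Q (d=7, Q=-303/2) ⇒ MQ; edges |M|=55/12, |Q|=29/12
  updated: d(I,MQ)=37/2, d(L,MQ)=53/2, d(MQ,OW)=95/4
3. join I+L (d=21, Q=-104) ⇒ IL; edges |I|=6, |L|=15
  updated: d(IL,MQ)=12, d(IL,OW)=19
4. join IL+MQ (d=12, Q=-219/4) ⇒ ILMQ; edges |IL|=29/8, |MQ|=67/8
  updated: d(ILMQ,OW)=123/8
5. join ILMQ+OW (d=123/8) ⇒ ILMOQW; edges |ILMQ|=123/16, |OW|=123/16
final tree: (((I:6,L:15):29/8,(M:55/12,Q:29/12):67/8):123/16,(O:45/8,W:-29/8):123/16)
total length: 459/8

(((I:6,L:15):29/8,(M:55/12,Q:29/12):67/8):123/16,(O:45/8,W:-29/8):123/16)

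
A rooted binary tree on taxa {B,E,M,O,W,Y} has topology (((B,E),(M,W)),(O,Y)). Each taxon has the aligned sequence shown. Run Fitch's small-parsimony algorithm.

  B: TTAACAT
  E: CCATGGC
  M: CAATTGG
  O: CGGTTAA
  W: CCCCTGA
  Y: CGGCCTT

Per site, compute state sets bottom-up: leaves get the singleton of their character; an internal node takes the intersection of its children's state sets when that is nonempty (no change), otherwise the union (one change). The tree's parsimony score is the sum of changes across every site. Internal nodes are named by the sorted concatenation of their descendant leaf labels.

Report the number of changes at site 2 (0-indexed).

2

site 0, node BE: B={T} ∪ E={C} → {C,T} (+1)
site 0, node MW: M={C} ∩ W={C} → {C} (+0)
site 0, node BEMW: BE={C,T} ∩ MW={C} → {C} (+0)
site 0, node OY: O={C} ∩ Y={C} → {C} (+0)
site 0, node BEMOWY: BEMW={C} ∩ OY={C} → {C} (+0)
site 1, node BE: B={T} ∪ E={C} → {C,T} (+1)
site 1, node MW: M={A} ∪ W={C} → {A,C} (+1)
site 1, node BEMW: BE={C,T} ∩ MW={A,C} → {C} (+0)
site 1, node OY: O={G} ∩ Y={G} → {G} (+0)
site 1, node BEMOWY: BEMW={C} ∪ OY={G} → {C,G} (+1)
site 2, node BE: B={A} ∩ E={A} → {A} (+0)
site 2, node MW: M={A} ∪ W={C} → {A,C} (+1)
site 2, node BEMW: BE={A} ∩ MW={A,C} → {A} (+0)
site 2, node OY: O={G} ∩ Y={G} → {G} (+0)
site 2, node BEMOWY: BEMW={A} ∪ OY={G} → {A,G} (+1)
site 3, node BE: B={A} ∪ E={T} → {A,T} (+1)
site 3, node MW: M={T} ∪ W={C} → {C,T} (+1)
site 3, node BEMW: BE={A,T} ∩ MW={C,T} → {T} (+0)
site 3, node OY: O={T} ∪ Y={C} → {C,T} (+1)
site 3, node BEMOWY: BEMW={T} ∩ OY={C,T} → {T} (+0)
site 4, node BE: B={C} ∪ E={G} → {C,G} (+1)
site 4, node MW: M={T} ∩ W={T} → {T} (+0)
site 4, node BEMW: BE={C,G} ∪ MW={T} → {C,G,T} (+1)
site 4, node OY: O={T} ∪ Y={C} → {C,T} (+1)
site 4, node BEMOWY: BEMW={C,G,T} ∩ OY={C,T} → {C,T} (+0)
site 5, node BE: B={A} ∪ E={G} → {A,G} (+1)
site 5, node MW: M={G} ∩ W={G} → {G} (+0)
site 5, node BEMW: BE={A,G} ∩ MW={G} → {G} (+0)
site 5, node OY: O={A} ∪ Y={T} → {A,T} (+1)
site 5, node BEMOWY: BEMW={G} ∪ OY={A,T} → {A,G,T} (+1)
site 6, node BE: B={T} ∪ E={C} → {C,T} (+1)
site 6, node MW: M={G} ∪ W={A} → {A,G} (+1)
site 6, node BEMW: BE={C,T} ∪ MW={A,G} → {A,C,G,T} (+1)
site 6, node OY: O={A} ∪ Y={T} → {A,T} (+1)
site 6, node BEMOWY: BEMW={A,C,G,T} ∩ OY={A,T} → {A,T} (+0)
per-site changes: [1, 3, 2, 3, 3, 3, 4]; total = 19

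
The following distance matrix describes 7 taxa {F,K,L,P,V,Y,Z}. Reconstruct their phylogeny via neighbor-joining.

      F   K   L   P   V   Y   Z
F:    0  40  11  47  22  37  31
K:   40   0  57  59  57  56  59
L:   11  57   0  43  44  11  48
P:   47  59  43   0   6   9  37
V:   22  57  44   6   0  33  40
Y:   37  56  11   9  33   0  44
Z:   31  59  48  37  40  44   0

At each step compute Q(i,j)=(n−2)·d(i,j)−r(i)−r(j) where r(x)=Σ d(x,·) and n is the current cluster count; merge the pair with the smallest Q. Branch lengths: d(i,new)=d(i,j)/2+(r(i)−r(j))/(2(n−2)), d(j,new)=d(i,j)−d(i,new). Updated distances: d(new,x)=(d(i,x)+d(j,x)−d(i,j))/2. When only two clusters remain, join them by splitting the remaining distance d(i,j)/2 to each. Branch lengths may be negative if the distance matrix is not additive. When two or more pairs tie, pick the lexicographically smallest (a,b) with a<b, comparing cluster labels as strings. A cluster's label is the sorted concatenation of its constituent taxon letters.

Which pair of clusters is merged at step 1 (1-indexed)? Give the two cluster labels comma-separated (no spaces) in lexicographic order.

P,V

step 1: merge (P,V) at d=6, Q=-373; branch lengths P→29/10, V→31/10; new cluster PV
  updated: d(F,PV)=63/2, d(K,PV)=55, d(L,PV)=81/2, d(PV,Y)=18, d(PV,Z)=71/2
step 2: merge (L,Y) at d=11, Q=-579/2; branch lengths L→91/16, Y→85/16; new cluster LY
  updated: d(F,LY)=37/2, d(K,LY)=51, d(LY,PV)=95/4, d(LY,Z)=81/2
step 3: merge (LY,PV) at d=95/4, Q=-833/4; branch lengths LY→79/8, PV→111/8; new cluster LPVY
  updated: d(F,LPVY)=105/8, d(K,LPVY)=329/8, d(LPVY,Z)=209/8
step 4: merge (F,K) at d=40, Q=-577/4; branch lengths F→6, K→34; new cluster FK
  updated: d(FK,LPVY)=57/8, d(FK,Z)=25
step 5: merge (FK,LPVY) at d=57/8, Q=-233/4; branch lengths FK→3, LPVY→33/8; new cluster FKLPVY
  updated: d(FKLPVY,Z)=22
step 6: merge (FKLPVY,Z) at d=22; branch lengths FKLPVY→11, Z→11; new cluster FKLPVYZ
final tree: (((F:6,K:34):3,((L:91/16,Y:85/16):79/8,(P:29/10,V:31/10):111/8):33/8):11,Z:11)
total length: 879/8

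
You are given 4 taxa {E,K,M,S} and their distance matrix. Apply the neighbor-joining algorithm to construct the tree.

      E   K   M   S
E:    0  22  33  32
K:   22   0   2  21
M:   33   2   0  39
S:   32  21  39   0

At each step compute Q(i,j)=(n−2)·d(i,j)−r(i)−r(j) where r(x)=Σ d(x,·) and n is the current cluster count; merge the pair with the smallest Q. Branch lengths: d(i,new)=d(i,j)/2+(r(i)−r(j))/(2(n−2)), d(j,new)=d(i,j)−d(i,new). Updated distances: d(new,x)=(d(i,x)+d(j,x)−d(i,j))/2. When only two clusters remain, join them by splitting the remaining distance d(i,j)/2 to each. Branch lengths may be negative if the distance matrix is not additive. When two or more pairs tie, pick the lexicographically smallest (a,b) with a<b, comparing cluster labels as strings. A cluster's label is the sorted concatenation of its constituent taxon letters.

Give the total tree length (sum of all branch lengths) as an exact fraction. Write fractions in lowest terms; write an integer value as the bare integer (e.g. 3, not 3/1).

183/4

1. join E+S (d=32, Q=-115) ⇒ ES; edges |E|=59/4, |S|=69/4
  updated: d(ES,K)=11/2, d(ES,M)=20
2. join ES+K (d=11/2, Q=-55/2) ⇒ EKS; edges |ES|=47/4, |K|=-25/4
  updated: d(EKS,M)=33/4
3. join EKS+M (d=33/4) ⇒ EKMS; edges |EKS|=33/8, |M|=33/8
final tree: (((E:59/4,S:69/4):47/4,K:-25/4):33/8,M:33/8)
total length: 183/4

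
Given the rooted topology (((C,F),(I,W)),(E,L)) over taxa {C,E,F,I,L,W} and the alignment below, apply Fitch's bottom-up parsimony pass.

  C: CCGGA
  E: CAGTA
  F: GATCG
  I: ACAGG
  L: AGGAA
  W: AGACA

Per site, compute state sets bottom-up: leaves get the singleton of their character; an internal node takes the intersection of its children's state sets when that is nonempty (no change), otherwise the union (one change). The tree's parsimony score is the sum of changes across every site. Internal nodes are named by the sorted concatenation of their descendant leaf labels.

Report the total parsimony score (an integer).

CF@0: {C} ∪ {G} = {C,G} (union, +1)
IW@0: {A} ∩ {A} = {A} (intersection, +0)
CFIW@0: {C,G} ∪ {A} = {A,C,G} (union, +1)
EL@0: {C} ∪ {A} = {A,C} (union, +1)
CEFILW@0: {A,C,G} ∩ {A,C} = {A,C} (intersection, +0)
CF@1: {C} ∪ {A} = {A,C} (union, +1)
IW@1: {C} ∪ {G} = {C,G} (union, +1)
CFIW@1: {A,C} ∩ {C,G} = {C} (intersection, +0)
EL@1: {A} ∪ {G} = {A,G} (union, +1)
CEFILW@1: {C} ∪ {A,G} = {A,C,G} (union, +1)
CF@2: {G} ∪ {T} = {G,T} (union, +1)
IW@2: {A} ∩ {A} = {A} (intersection, +0)
CFIW@2: {G,T} ∪ {A} = {A,G,T} (union, +1)
EL@2: {G} ∩ {G} = {G} (intersection, +0)
CEFILW@2: {A,G,T} ∩ {G} = {G} (intersection, +0)
CF@3: {G} ∪ {C} = {C,G} (union, +1)
IW@3: {G} ∪ {C} = {C,G} (union, +1)
CFIW@3: {C,G} ∩ {C,G} = {C,G} (intersection, +0)
EL@3: {T} ∪ {A} = {A,T} (union, +1)
CEFILW@3: {C,G} ∪ {A,T} = {A,C,G,T} (union, +1)
CF@4: {A} ∪ {G} = {A,G} (union, +1)
IW@4: {G} ∪ {A} = {A,G} (union, +1)
CFIW@4: {A,G} ∩ {A,G} = {A,G} (intersection, +0)
EL@4: {A} ∩ {A} = {A} (intersection, +0)
CEFILW@4: {A,G} ∩ {A} = {A} (intersection, +0)
per-site changes: [3, 4, 2, 4, 2]; total = 15

15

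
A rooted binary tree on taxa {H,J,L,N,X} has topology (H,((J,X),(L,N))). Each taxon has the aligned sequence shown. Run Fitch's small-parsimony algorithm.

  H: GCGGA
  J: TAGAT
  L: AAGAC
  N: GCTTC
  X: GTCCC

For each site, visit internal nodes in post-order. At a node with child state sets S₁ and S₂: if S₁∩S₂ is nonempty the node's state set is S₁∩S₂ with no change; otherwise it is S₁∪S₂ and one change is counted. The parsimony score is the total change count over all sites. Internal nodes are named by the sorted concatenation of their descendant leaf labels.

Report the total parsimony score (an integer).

12

site 0, node JX: J={T} ∪ X={G} → {G,T} (+1)
site 0, node LN: L={A} ∪ N={G} → {A,G} (+1)
site 0, node JLNX: JX={G,T} ∩ LN={A,G} → {G} (+0)
site 0, node HJLNX: H={G} ∩ JLNX={G} → {G} (+0)
site 1, node JX: J={A} ∪ X={T} → {A,T} (+1)
site 1, node LN: L={A} ∪ N={C} → {A,C} (+1)
site 1, node JLNX: JX={A,T} ∩ LN={A,C} → {A} (+0)
site 1, node HJLNX: H={C} ∪ JLNX={A} → {A,C} (+1)
site 2, node JX: J={G} ∪ X={C} → {C,G} (+1)
site 2, node LN: L={G} ∪ N={T} → {G,T} (+1)
site 2, node JLNX: JX={C,G} ∩ LN={G,T} → {G} (+0)
site 2, node HJLNX: H={G} ∩ JLNX={G} → {G} (+0)
site 3, node JX: J={A} ∪ X={C} → {A,C} (+1)
site 3, node LN: L={A} ∪ N={T} → {A,T} (+1)
site 3, node JLNX: JX={A,C} ∩ LN={A,T} → {A} (+0)
site 3, node HJLNX: H={G} ∪ JLNX={A} → {A,G} (+1)
site 4, node JX: J={T} ∪ X={C} → {C,T} (+1)
site 4, node LN: L={C} ∩ N={C} → {C} (+0)
site 4, node JLNX: JX={C,T} ∩ LN={C} → {C} (+0)
site 4, node HJLNX: H={A} ∪ JLNX={C} → {A,C} (+1)
per-site changes: [2, 3, 2, 3, 2]; total = 12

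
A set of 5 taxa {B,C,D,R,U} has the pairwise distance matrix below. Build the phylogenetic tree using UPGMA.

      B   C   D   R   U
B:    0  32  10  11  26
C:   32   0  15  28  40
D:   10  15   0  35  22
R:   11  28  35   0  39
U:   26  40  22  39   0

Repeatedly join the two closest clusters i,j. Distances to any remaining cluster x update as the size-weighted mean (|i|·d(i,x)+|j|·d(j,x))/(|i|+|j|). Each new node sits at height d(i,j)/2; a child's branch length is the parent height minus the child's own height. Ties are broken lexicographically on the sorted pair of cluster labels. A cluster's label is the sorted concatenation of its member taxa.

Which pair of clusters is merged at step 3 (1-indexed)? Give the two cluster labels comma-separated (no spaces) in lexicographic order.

BDR,C

iteration 1: select B,D (d=10); attach at lengths (5, 5); label the merged cluster BD
  updated: d(BD,C)=47/2, d(BD,R)=23, d(BD,U)=24
iteration 2: select BD,R (d=23); attach at lengths (13/2, 23/2); label the merged cluster BDR
  updated: d(BDR,C)=25, d(BDR,U)=29
iteration 3: select BDR,C (d=25); attach at lengths (1, 25/2); label the merged cluster BCDR
  updated: d(BCDR,U)=127/4
iteration 4: select BCDR,U (d=127/4); attach at lengths (27/8, 127/8); label the merged cluster BCDRU
final tree: ((((B:5,D:5):13/2,R:23/2):1,C:25/2):27/8,U:127/8)
total length: 243/4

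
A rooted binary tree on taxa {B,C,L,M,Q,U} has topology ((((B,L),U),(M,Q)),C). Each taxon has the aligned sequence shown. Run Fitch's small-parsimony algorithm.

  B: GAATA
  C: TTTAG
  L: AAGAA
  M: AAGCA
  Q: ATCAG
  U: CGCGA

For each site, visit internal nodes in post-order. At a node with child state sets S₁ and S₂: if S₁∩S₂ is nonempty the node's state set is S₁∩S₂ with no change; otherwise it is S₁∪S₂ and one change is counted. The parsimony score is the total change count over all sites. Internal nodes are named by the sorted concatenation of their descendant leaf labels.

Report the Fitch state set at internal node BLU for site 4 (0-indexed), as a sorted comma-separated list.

site 0, node BL: B={G} ∪ L={A} → {A,G} (+1)
site 0, node BLU: BL={A,G} ∪ U={C} → {A,C,G} (+1)
site 0, node MQ: M={A} ∩ Q={A} → {A} (+0)
site 0, node BLMQU: BLU={A,C,G} ∩ MQ={A} → {A} (+0)
site 0, node BCLMQU: BLMQU={A} ∪ C={T} → {A,T} (+1)
site 1, node BL: B={A} ∩ L={A} → {A} (+0)
site 1, node BLU: BL={A} ∪ U={G} → {A,G} (+1)
site 1, node MQ: M={A} ∪ Q={T} → {A,T} (+1)
site 1, node BLMQU: BLU={A,G} ∩ MQ={A,T} → {A} (+0)
site 1, node BCLMQU: BLMQU={A} ∪ C={T} → {A,T} (+1)
site 2, node BL: B={A} ∪ L={G} → {A,G} (+1)
site 2, node BLU: BL={A,G} ∪ U={C} → {A,C,G} (+1)
site 2, node MQ: M={G} ∪ Q={C} → {C,G} (+1)
site 2, node BLMQU: BLU={A,C,G} ∩ MQ={C,G} → {C,G} (+0)
site 2, node BCLMQU: BLMQU={C,G} ∪ C={T} → {C,G,T} (+1)
site 3, node BL: B={T} ∪ L={A} → {A,T} (+1)
site 3, node BLU: BL={A,T} ∪ U={G} → {A,G,T} (+1)
site 3, node MQ: M={C} ∪ Q={A} → {A,C} (+1)
site 3, node BLMQU: BLU={A,G,T} ∩ MQ={A,C} → {A} (+0)
site 3, node BCLMQU: BLMQU={A} ∩ C={A} → {A} (+0)
site 4, node BL: B={A} ∩ L={A} → {A} (+0)
site 4, node BLU: BL={A} ∩ U={A} → {A} (+0)
site 4, node MQ: M={A} ∪ Q={G} → {A,G} (+1)
site 4, node BLMQU: BLU={A} ∩ MQ={A,G} → {A} (+0)
site 4, node BCLMQU: BLMQU={A} ∪ C={G} → {A,G} (+1)
per-site changes: [3, 3, 4, 3, 2]; total = 15

A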